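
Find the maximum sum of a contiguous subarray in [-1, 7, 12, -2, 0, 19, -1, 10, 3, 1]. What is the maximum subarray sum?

Using Kadane's algorithm on [-1, 7, 12, -2, 0, 19, -1, 10, 3, 1]:

Scanning through the array:
Position 1 (value 7): max_ending_here = 7, max_so_far = 7
Position 2 (value 12): max_ending_here = 19, max_so_far = 19
Position 3 (value -2): max_ending_here = 17, max_so_far = 19
Position 4 (value 0): max_ending_here = 17, max_so_far = 19
Position 5 (value 19): max_ending_here = 36, max_so_far = 36
Position 6 (value -1): max_ending_here = 35, max_so_far = 36
Position 7 (value 10): max_ending_here = 45, max_so_far = 45
Position 8 (value 3): max_ending_here = 48, max_so_far = 48
Position 9 (value 1): max_ending_here = 49, max_so_far = 49

Maximum subarray: [7, 12, -2, 0, 19, -1, 10, 3, 1]
Maximum sum: 49

The maximum subarray is [7, 12, -2, 0, 19, -1, 10, 3, 1] with sum 49. This subarray runs from index 1 to index 9.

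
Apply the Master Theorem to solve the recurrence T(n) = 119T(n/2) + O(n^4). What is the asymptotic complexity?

Master Theorem for T(n) = 119T(n/2) + O(n^4):

a = 119, b = 2, c = 4
log_b(a) = log_2(119) = 6.8948

Case 1: c = 4 < log_2(119) = 6.8948
T(n) = O(n^(log_2 119))

For T(n) = 119T(n/2) + O(n^4): log_2(119) = 6.8948. This is Case 1 of the Master Theorem (c < log_b(a), work dominated by leaves), giving O(n^(log_2 119)).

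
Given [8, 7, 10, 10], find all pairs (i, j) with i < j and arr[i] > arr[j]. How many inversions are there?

Finding inversions in [8, 7, 10, 10]:

(0, 1): arr[0]=8 > arr[1]=7

Total inversions: 1

The array has 1 inversion(s): (0,1). Each pair (i,j) satisfies i < j and arr[i] > arr[j].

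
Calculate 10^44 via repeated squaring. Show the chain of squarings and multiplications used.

Computing 10^44 by squaring (build up from 10^1; each line after the first costs one multiplication):

10^1 = 10
10^2 = (10^1)^2 = 10^2 = 100
10^4 = (10^2)^2 = 100^2 = 10000
10^5 = 10 * 10^4 = 10 * 10000 = 100000
10^10 = (10^5)^2 = 100000^2 = 10000000000
10^11 = 10 * 10^10 = 10 * 10000000000 = 100000000000
10^22 = (10^11)^2 = 100000000000^2 = 10000000000000000000000
10^44 = (10^22)^2 = 10000000000000000000000^2 = 100000000000000000000000000000000000000000000

Result: 100000000000000000000000000000000000000000000
Multiplications needed: 7 (7 lines after 10^1)

10^44 = 100000000000000000000000000000000000000000000. Using exponentiation by squaring, this requires 7 multiplications. The key idea: if the exponent is even, square the half-power; if odd, multiply by the base once.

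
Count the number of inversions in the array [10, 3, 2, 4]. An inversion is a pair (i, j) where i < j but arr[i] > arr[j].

Finding inversions in [10, 3, 2, 4]:

(0, 1): arr[0]=10 > arr[1]=3
(0, 2): arr[0]=10 > arr[2]=2
(0, 3): arr[0]=10 > arr[3]=4
(1, 2): arr[1]=3 > arr[2]=2

Total inversions: 4

The array has 4 inversion(s): (0,1), (0,2), (0,3), (1,2). Each pair (i,j) satisfies i < j and arr[i] > arr[j].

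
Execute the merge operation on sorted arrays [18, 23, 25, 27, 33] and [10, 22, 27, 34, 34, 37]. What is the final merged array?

Merging process:

Compare 18 vs 10: take 10 from right. Merged: [10]
Compare 18 vs 22: take 18 from left. Merged: [10, 18]
Compare 23 vs 22: take 22 from right. Merged: [10, 18, 22]
Compare 23 vs 27: take 23 from left. Merged: [10, 18, 22, 23]
Compare 25 vs 27: take 25 from left. Merged: [10, 18, 22, 23, 25]
Compare 27 vs 27: take 27 from left. Merged: [10, 18, 22, 23, 25, 27]
Compare 33 vs 27: take 27 from right. Merged: [10, 18, 22, 23, 25, 27, 27]
Compare 33 vs 34: take 33 from left. Merged: [10, 18, 22, 23, 25, 27, 27, 33]
Append remaining from right: [34, 34, 37]. Merged: [10, 18, 22, 23, 25, 27, 27, 33, 34, 34, 37]

Final merged array: [10, 18, 22, 23, 25, 27, 27, 33, 34, 34, 37]
Total comparisons: 8

The merged array is [10, 18, 22, 23, 25, 27, 27, 33, 34, 34, 37], requiring 8 comparisons. The merge step runs in O(n) time where n is the total number of elements.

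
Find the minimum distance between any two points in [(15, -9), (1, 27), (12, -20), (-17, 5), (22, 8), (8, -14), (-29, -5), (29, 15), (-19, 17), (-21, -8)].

Computing all pairwise distances among 10 points:

d((15, -9), (1, 27)) = 38.6264
d((15, -9), (12, -20)) = 11.4018
d((15, -9), (-17, 5)) = 34.9285
d((15, -9), (22, 8)) = 18.3848
d((15, -9), (8, -14)) = 8.6023
d((15, -9), (-29, -5)) = 44.1814
d((15, -9), (29, 15)) = 27.7849
d((15, -9), (-19, 17)) = 42.8019
d((15, -9), (-21, -8)) = 36.0139
d((1, 27), (12, -20)) = 48.2701
d((1, 27), (-17, 5)) = 28.4253
d((1, 27), (22, 8)) = 28.3196
d((1, 27), (8, -14)) = 41.5933
d((1, 27), (-29, -5)) = 43.8634
d((1, 27), (29, 15)) = 30.4631
d((1, 27), (-19, 17)) = 22.3607
d((1, 27), (-21, -8)) = 41.3401
d((12, -20), (-17, 5)) = 38.2884
d((12, -20), (22, 8)) = 29.7321
d((12, -20), (8, -14)) = 7.2111 <-- minimum
d((12, -20), (-29, -5)) = 43.6578
d((12, -20), (29, 15)) = 38.9102
d((12, -20), (-19, 17)) = 48.2701
d((12, -20), (-21, -8)) = 35.1141
d((-17, 5), (22, 8)) = 39.1152
d((-17, 5), (8, -14)) = 31.4006
d((-17, 5), (-29, -5)) = 15.6205
d((-17, 5), (29, 15)) = 47.0744
d((-17, 5), (-19, 17)) = 12.1655
d((-17, 5), (-21, -8)) = 13.6015
d((22, 8), (8, -14)) = 26.0768
d((22, 8), (-29, -5)) = 52.6308
d((22, 8), (29, 15)) = 9.8995
d((22, 8), (-19, 17)) = 41.9762
d((22, 8), (-21, -8)) = 45.8803
d((8, -14), (-29, -5)) = 38.0789
d((8, -14), (29, 15)) = 35.805
d((8, -14), (-19, 17)) = 41.1096
d((8, -14), (-21, -8)) = 29.6142
d((-29, -5), (29, 15)) = 61.3514
d((-29, -5), (-19, 17)) = 24.1661
d((-29, -5), (-21, -8)) = 8.544
d((29, 15), (-19, 17)) = 48.0416
d((29, 15), (-21, -8)) = 55.0364
d((-19, 17), (-21, -8)) = 25.0799

Closest pair: (12, -20) and (8, -14) with distance 7.2111

The closest pair is (12, -20) and (8, -14) with Euclidean distance 7.2111. For 10 points, brute-force pairwise comparison is shown above. For large n, the divide-and-conquer algorithm (sort by x, recurse on halves, check the dividing strip) achieves O(n log n).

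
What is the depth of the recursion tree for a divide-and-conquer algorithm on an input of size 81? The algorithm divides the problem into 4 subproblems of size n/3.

For divide and conquer with division factor 3:

Problem sizes at each level:
Level 0: 81
Level 1: 27
Level 2: 9
Level 3: 3
Level 4: 1

The root is level 0 and the size-1 base case is level 4 (the tree spans levels 0 through 4, i.e. 5 levels counting the root), so the depth is the number of divisions: log_3(81) = 4

The recursion tree depth is log_3(81) = 4. At each level, the problem size is divided by 3, so it takes 4 divisions to reduce to a base case of size 1. The algorithm makes 4 recursive calls at each level.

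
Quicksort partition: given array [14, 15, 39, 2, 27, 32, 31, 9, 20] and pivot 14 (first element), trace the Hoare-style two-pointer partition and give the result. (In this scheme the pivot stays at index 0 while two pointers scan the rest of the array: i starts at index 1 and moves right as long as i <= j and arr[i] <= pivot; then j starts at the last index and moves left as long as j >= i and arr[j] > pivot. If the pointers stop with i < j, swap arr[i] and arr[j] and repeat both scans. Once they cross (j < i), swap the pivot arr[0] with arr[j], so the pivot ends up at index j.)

Hoare-style two-pointer partition with pivot = 14:

Initial array: [14, 15, 39, 2, 27, 32, 31, 9, 20]

Pointers start at i = 1, j = 8.
i stops at index 1 (arr[1]=15 > 14), j stops at index 7 (arr[7]=9 <= 14): swap arr[1] and arr[7], array becomes [14, 9, 39, 2, 27, 32, 31, 15, 20]
i stops at index 2 (arr[2]=39 > 14), j stops at index 3 (arr[3]=2 <= 14): swap arr[2] and arr[3], array becomes [14, 9, 2, 39, 27, 32, 31, 15, 20]
i ends at 3, j ends at 2: the pointers have crossed (j < i), so scanning stops.

Swap pivot arr[0] with arr[2] to place pivot at position 2: [2, 9, 14, 39, 27, 32, 31, 15, 20]
Pivot position: 2

After partitioning with pivot 14, the array becomes [2, 9, 14, 39, 27, 32, 31, 15, 20]. The pivot is placed at index 2. All elements to the left of the pivot are <= 14, and all elements to the right are > 14.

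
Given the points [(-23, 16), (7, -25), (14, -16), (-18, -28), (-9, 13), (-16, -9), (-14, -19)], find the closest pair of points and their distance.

Computing all pairwise distances among 7 points:

d((-23, 16), (7, -25)) = 50.8035
d((-23, 16), (14, -16)) = 48.9183
d((-23, 16), (-18, -28)) = 44.2832
d((-23, 16), (-9, 13)) = 14.3178
d((-23, 16), (-16, -9)) = 25.9615
d((-23, 16), (-14, -19)) = 36.1386
d((7, -25), (14, -16)) = 11.4018
d((7, -25), (-18, -28)) = 25.1794
d((7, -25), (-9, 13)) = 41.2311
d((7, -25), (-16, -9)) = 28.0179
d((7, -25), (-14, -19)) = 21.8403
d((14, -16), (-18, -28)) = 34.176
d((14, -16), (-9, 13)) = 37.0135
d((14, -16), (-16, -9)) = 30.8058
d((14, -16), (-14, -19)) = 28.1603
d((-18, -28), (-9, 13)) = 41.9762
d((-18, -28), (-16, -9)) = 19.105
d((-18, -28), (-14, -19)) = 9.8489 <-- minimum
d((-9, 13), (-16, -9)) = 23.0868
d((-9, 13), (-14, -19)) = 32.3883
d((-16, -9), (-14, -19)) = 10.198

Closest pair: (-18, -28) and (-14, -19) with distance 9.8489

The closest pair is (-18, -28) and (-14, -19) with Euclidean distance 9.8489. For 7 points, brute-force pairwise comparison is shown above. For large n, the divide-and-conquer algorithm (sort by x, recurse on halves, check the dividing strip) achieves O(n log n).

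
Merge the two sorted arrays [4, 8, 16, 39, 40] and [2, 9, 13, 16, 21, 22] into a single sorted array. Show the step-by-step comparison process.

Merging process:

Compare 4 vs 2: take 2 from right. Merged: [2]
Compare 4 vs 9: take 4 from left. Merged: [2, 4]
Compare 8 vs 9: take 8 from left. Merged: [2, 4, 8]
Compare 16 vs 9: take 9 from right. Merged: [2, 4, 8, 9]
Compare 16 vs 13: take 13 from right. Merged: [2, 4, 8, 9, 13]
Compare 16 vs 16: take 16 from left. Merged: [2, 4, 8, 9, 13, 16]
Compare 39 vs 16: take 16 from right. Merged: [2, 4, 8, 9, 13, 16, 16]
Compare 39 vs 21: take 21 from right. Merged: [2, 4, 8, 9, 13, 16, 16, 21]
Compare 39 vs 22: take 22 from right. Merged: [2, 4, 8, 9, 13, 16, 16, 21, 22]
Append remaining from left: [39, 40]. Merged: [2, 4, 8, 9, 13, 16, 16, 21, 22, 39, 40]

Final merged array: [2, 4, 8, 9, 13, 16, 16, 21, 22, 39, 40]
Total comparisons: 9

The merged array is [2, 4, 8, 9, 13, 16, 16, 21, 22, 39, 40], requiring 9 comparisons. The merge step runs in O(n) time where n is the total number of elements.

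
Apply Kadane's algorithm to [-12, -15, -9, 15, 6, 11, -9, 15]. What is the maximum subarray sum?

Using Kadane's algorithm on [-12, -15, -9, 15, 6, 11, -9, 15]:

Scanning through the array:
Position 1 (value -15): max_ending_here = -15, max_so_far = -12
Position 2 (value -9): max_ending_here = -9, max_so_far = -9
Position 3 (value 15): max_ending_here = 15, max_so_far = 15
Position 4 (value 6): max_ending_here = 21, max_so_far = 21
Position 5 (value 11): max_ending_here = 32, max_so_far = 32
Position 6 (value -9): max_ending_here = 23, max_so_far = 32
Position 7 (value 15): max_ending_here = 38, max_so_far = 38

Maximum subarray: [15, 6, 11, -9, 15]
Maximum sum: 38

The maximum subarray is [15, 6, 11, -9, 15] with sum 38. This subarray runs from index 3 to index 7.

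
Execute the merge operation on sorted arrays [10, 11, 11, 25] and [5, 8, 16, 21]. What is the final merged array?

Merging process:

Compare 10 vs 5: take 5 from right. Merged: [5]
Compare 10 vs 8: take 8 from right. Merged: [5, 8]
Compare 10 vs 16: take 10 from left. Merged: [5, 8, 10]
Compare 11 vs 16: take 11 from left. Merged: [5, 8, 10, 11]
Compare 11 vs 16: take 11 from left. Merged: [5, 8, 10, 11, 11]
Compare 25 vs 16: take 16 from right. Merged: [5, 8, 10, 11, 11, 16]
Compare 25 vs 21: take 21 from right. Merged: [5, 8, 10, 11, 11, 16, 21]
Append remaining from left: [25]. Merged: [5, 8, 10, 11, 11, 16, 21, 25]

Final merged array: [5, 8, 10, 11, 11, 16, 21, 25]
Total comparisons: 7

The merged array is [5, 8, 10, 11, 11, 16, 21, 25], requiring 7 comparisons. The merge step runs in O(n) time where n is the total number of elements.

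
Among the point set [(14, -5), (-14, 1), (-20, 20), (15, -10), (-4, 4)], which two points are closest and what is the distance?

Computing all pairwise distances among 5 points:

d((14, -5), (-14, 1)) = 28.6356
d((14, -5), (-20, 20)) = 42.2019
d((14, -5), (15, -10)) = 5.099 <-- minimum
d((14, -5), (-4, 4)) = 20.1246
d((-14, 1), (-20, 20)) = 19.9249
d((-14, 1), (15, -10)) = 31.0161
d((-14, 1), (-4, 4)) = 10.4403
d((-20, 20), (15, -10)) = 46.0977
d((-20, 20), (-4, 4)) = 22.6274
d((15, -10), (-4, 4)) = 23.6008

Closest pair: (14, -5) and (15, -10) with distance 5.099

The closest pair is (14, -5) and (15, -10) with Euclidean distance 5.099. For 5 points, brute-force pairwise comparison is shown above. For large n, the divide-and-conquer algorithm (sort by x, recurse on halves, check the dividing strip) achieves O(n log n).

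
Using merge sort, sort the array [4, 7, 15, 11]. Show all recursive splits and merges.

Merge sort trace:

Split: [4, 7, 15, 11] -> [4, 7] and [15, 11]
  Split: [4, 7] -> [4] and [7]
  Merge: [4] + [7] -> [4, 7]
  Split: [15, 11] -> [15] and [11]
  Merge: [15] + [11] -> [11, 15]
Merge: [4, 7] + [11, 15] -> [4, 7, 11, 15]

Final sorted array: [4, 7, 11, 15]

The merge sort proceeds by recursively splitting the array and merging sorted halves.
After all merges, the sorted array is [4, 7, 11, 15].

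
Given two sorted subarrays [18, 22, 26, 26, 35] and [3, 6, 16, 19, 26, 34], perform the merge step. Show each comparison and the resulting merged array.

Merging process:

Compare 18 vs 3: take 3 from right. Merged: [3]
Compare 18 vs 6: take 6 from right. Merged: [3, 6]
Compare 18 vs 16: take 16 from right. Merged: [3, 6, 16]
Compare 18 vs 19: take 18 from left. Merged: [3, 6, 16, 18]
Compare 22 vs 19: take 19 from right. Merged: [3, 6, 16, 18, 19]
Compare 22 vs 26: take 22 from left. Merged: [3, 6, 16, 18, 19, 22]
Compare 26 vs 26: take 26 from left. Merged: [3, 6, 16, 18, 19, 22, 26]
Compare 26 vs 26: take 26 from left. Merged: [3, 6, 16, 18, 19, 22, 26, 26]
Compare 35 vs 26: take 26 from right. Merged: [3, 6, 16, 18, 19, 22, 26, 26, 26]
Compare 35 vs 34: take 34 from right. Merged: [3, 6, 16, 18, 19, 22, 26, 26, 26, 34]
Append remaining from left: [35]. Merged: [3, 6, 16, 18, 19, 22, 26, 26, 26, 34, 35]

Final merged array: [3, 6, 16, 18, 19, 22, 26, 26, 26, 34, 35]
Total comparisons: 10

The merged array is [3, 6, 16, 18, 19, 22, 26, 26, 26, 34, 35], requiring 10 comparisons. The merge step runs in O(n) time where n is the total number of elements.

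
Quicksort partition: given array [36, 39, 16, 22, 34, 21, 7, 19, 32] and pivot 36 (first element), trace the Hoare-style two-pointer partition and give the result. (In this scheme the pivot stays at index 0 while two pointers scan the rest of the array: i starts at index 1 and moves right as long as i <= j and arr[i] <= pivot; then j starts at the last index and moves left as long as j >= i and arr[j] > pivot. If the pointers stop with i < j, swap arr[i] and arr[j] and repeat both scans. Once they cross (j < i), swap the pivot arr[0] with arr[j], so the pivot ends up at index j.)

Hoare-style two-pointer partition with pivot = 36:

Initial array: [36, 39, 16, 22, 34, 21, 7, 19, 32]

Pointers start at i = 1, j = 8.
i stops at index 1 (arr[1]=39 > 36), j stops at index 8 (arr[8]=32 <= 36): swap arr[1] and arr[8], array becomes [36, 32, 16, 22, 34, 21, 7, 19, 39]
i ends at 8, j ends at 7: the pointers have crossed (j < i), so scanning stops.

Swap pivot arr[0] with arr[7] to place pivot at position 7: [19, 32, 16, 22, 34, 21, 7, 36, 39]
Pivot position: 7

After partitioning with pivot 36, the array becomes [19, 32, 16, 22, 34, 21, 7, 36, 39]. The pivot is placed at index 7. All elements to the left of the pivot are <= 36, and all elements to the right are > 36.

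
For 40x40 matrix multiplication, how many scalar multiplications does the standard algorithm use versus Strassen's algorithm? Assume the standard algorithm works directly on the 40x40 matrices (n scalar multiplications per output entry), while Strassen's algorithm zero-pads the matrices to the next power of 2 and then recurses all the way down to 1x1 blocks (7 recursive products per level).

Matrix multiplication for 40x40 matrices:

Strassen's algorithm requires power-of-2 dimensions. Pad 40x40 to 64x64 (next power of 2).

Standard algorithm: 40^3 = 64000 multiplications
Strassen's algorithm: 7^(log2(64)) = 7^6 = 117649 multiplications
Difference: 64000 - 117649 = -53649 (Strassen uses MORE here due to padding overhead — for small or just-over-power-of-2 n, padding can outweigh the per-level savings)

Standard: 64000 multiplications (40^3). Strassen: 117649 multiplications (7^6, after padding to 64x64). Strassen reduces 8 recursive multiplications to 7 at each level.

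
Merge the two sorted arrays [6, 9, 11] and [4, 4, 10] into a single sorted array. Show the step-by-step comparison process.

Merging process:

Compare 6 vs 4: take 4 from right. Merged: [4]
Compare 6 vs 4: take 4 from right. Merged: [4, 4]
Compare 6 vs 10: take 6 from left. Merged: [4, 4, 6]
Compare 9 vs 10: take 9 from left. Merged: [4, 4, 6, 9]
Compare 11 vs 10: take 10 from right. Merged: [4, 4, 6, 9, 10]
Append remaining from left: [11]. Merged: [4, 4, 6, 9, 10, 11]

Final merged array: [4, 4, 6, 9, 10, 11]
Total comparisons: 5

The merged array is [4, 4, 6, 9, 10, 11], requiring 5 comparisons. The merge step runs in O(n) time where n is the total number of elements.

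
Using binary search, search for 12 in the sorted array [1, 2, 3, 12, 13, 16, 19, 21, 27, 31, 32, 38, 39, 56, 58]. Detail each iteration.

Binary search for 12 in [1, 2, 3, 12, 13, 16, 19, 21, 27, 31, 32, 38, 39, 56, 58]:

lo=0, hi=14, mid=7, arr[mid]=21 -> 21 > 12, search left half
lo=0, hi=6, mid=3, arr[mid]=12 -> Found target at index 3!

Binary search finds 12 at index 3 after 2 comparisons. The search repeatedly halves the search space by comparing with the middle element.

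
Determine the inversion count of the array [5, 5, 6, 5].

Finding inversions in [5, 5, 6, 5]:

(2, 3): arr[2]=6 > arr[3]=5

Total inversions: 1

The array has 1 inversion(s): (2,3). Each pair (i,j) satisfies i < j and arr[i] > arr[j].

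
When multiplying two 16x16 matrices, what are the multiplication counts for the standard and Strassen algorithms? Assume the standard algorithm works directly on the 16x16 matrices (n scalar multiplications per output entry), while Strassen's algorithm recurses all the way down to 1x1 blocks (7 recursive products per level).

Matrix multiplication for 16x16 matrices:

Standard algorithm: 16^3 = 4096 multiplications
Strassen's algorithm: 7^(log2(16)) = 7^4 = 2401 multiplications
Savings: 4096 - 2401 = 1695 multiplications

Standard: 4096 multiplications (16^3). Strassen: 2401 multiplications (7^4). Strassen reduces 8 recursive multiplications to 7 at each level.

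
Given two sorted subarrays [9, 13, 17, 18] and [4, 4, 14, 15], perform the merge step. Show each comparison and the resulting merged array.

Merging process:

Compare 9 vs 4: take 4 from right. Merged: [4]
Compare 9 vs 4: take 4 from right. Merged: [4, 4]
Compare 9 vs 14: take 9 from left. Merged: [4, 4, 9]
Compare 13 vs 14: take 13 from left. Merged: [4, 4, 9, 13]
Compare 17 vs 14: take 14 from right. Merged: [4, 4, 9, 13, 14]
Compare 17 vs 15: take 15 from right. Merged: [4, 4, 9, 13, 14, 15]
Append remaining from left: [17, 18]. Merged: [4, 4, 9, 13, 14, 15, 17, 18]

Final merged array: [4, 4, 9, 13, 14, 15, 17, 18]
Total comparisons: 6

The merged array is [4, 4, 9, 13, 14, 15, 17, 18], requiring 6 comparisons. The merge step runs in O(n) time where n is the total number of elements.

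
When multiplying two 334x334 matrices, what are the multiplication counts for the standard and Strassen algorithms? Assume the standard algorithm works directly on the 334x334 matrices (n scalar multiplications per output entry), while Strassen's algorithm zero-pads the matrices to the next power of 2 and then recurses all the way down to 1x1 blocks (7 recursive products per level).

Matrix multiplication for 334x334 matrices:

Strassen's algorithm requires power-of-2 dimensions. Pad 334x334 to 512x512 (next power of 2).

Standard algorithm: 334^3 = 37259704 multiplications
Strassen's algorithm: 7^(log2(512)) = 7^9 = 40353607 multiplications
Difference: 37259704 - 40353607 = -3093903 (Strassen uses MORE here due to padding overhead — for small or just-over-power-of-2 n, padding can outweigh the per-level savings)

Standard: 37259704 multiplications (334^3). Strassen: 40353607 multiplications (7^9, after padding to 512x512). Strassen reduces 8 recursive multiplications to 7 at each level.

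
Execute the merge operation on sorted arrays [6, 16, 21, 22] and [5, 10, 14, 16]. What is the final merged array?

Merging process:

Compare 6 vs 5: take 5 from right. Merged: [5]
Compare 6 vs 10: take 6 from left. Merged: [5, 6]
Compare 16 vs 10: take 10 from right. Merged: [5, 6, 10]
Compare 16 vs 14: take 14 from right. Merged: [5, 6, 10, 14]
Compare 16 vs 16: take 16 from left. Merged: [5, 6, 10, 14, 16]
Compare 21 vs 16: take 16 from right. Merged: [5, 6, 10, 14, 16, 16]
Append remaining from left: [21, 22]. Merged: [5, 6, 10, 14, 16, 16, 21, 22]

Final merged array: [5, 6, 10, 14, 16, 16, 21, 22]
Total comparisons: 6

The merged array is [5, 6, 10, 14, 16, 16, 21, 22], requiring 6 comparisons. The merge step runs in O(n) time where n is the total number of elements.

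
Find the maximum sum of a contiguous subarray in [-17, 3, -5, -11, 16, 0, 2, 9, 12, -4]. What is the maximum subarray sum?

Using Kadane's algorithm on [-17, 3, -5, -11, 16, 0, 2, 9, 12, -4]:

Scanning through the array:
Position 1 (value 3): max_ending_here = 3, max_so_far = 3
Position 2 (value -5): max_ending_here = -2, max_so_far = 3
Position 3 (value -11): max_ending_here = -11, max_so_far = 3
Position 4 (value 16): max_ending_here = 16, max_so_far = 16
Position 5 (value 0): max_ending_here = 16, max_so_far = 16
Position 6 (value 2): max_ending_here = 18, max_so_far = 18
Position 7 (value 9): max_ending_here = 27, max_so_far = 27
Position 8 (value 12): max_ending_here = 39, max_so_far = 39
Position 9 (value -4): max_ending_here = 35, max_so_far = 39

Maximum subarray: [16, 0, 2, 9, 12]
Maximum sum: 39

The maximum subarray is [16, 0, 2, 9, 12] with sum 39. This subarray runs from index 4 to index 8.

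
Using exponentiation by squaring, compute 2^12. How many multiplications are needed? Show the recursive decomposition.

Computing 2^12 by squaring (build up from 2^1; each line after the first costs one multiplication):

2^1 = 2
2^2 = (2^1)^2 = 2^2 = 4
2^3 = 2 * 2^2 = 2 * 4 = 8
2^6 = (2^3)^2 = 8^2 = 64
2^12 = (2^6)^2 = 64^2 = 4096

Result: 4096
Multiplications needed: 4 (4 lines after 2^1)

2^12 = 4096. Using exponentiation by squaring, this requires 4 multiplications. The key idea: if the exponent is even, square the half-power; if odd, multiply by the base once.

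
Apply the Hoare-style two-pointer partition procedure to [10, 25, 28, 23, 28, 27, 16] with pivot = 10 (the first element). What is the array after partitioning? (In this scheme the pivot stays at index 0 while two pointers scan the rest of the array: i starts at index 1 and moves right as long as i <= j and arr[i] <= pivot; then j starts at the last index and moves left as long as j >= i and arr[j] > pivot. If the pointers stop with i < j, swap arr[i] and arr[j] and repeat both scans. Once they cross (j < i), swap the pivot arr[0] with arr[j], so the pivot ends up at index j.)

Hoare-style two-pointer partition with pivot = 10:

Initial array: [10, 25, 28, 23, 28, 27, 16]

Pointers start at i = 1, j = 6.
i ends at 1, j ends at 0: the pointers have crossed (j < i), so scanning stops.

j = 0, so swapping arr[0] with arr[j] leaves the pivot at position 0: [10, 25, 28, 23, 28, 27, 16]
Pivot position: 0

After partitioning with pivot 10, the array becomes [10, 25, 28, 23, 28, 27, 16]. The pivot is placed at index 0. All elements to the left of the pivot are <= 10, and all elements to the right are > 10.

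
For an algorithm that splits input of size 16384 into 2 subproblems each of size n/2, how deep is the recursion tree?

For divide and conquer with division factor 2:

Problem sizes at each level:
Level 0: 16384
Level 1: 8192
Level 2: 4096
Level 3: 2048
Level 4: 1024
Level 5: 512
Level 6: 256
Level 7: 128
Level 8: 64
Level 9: 32
Level 10: 16
Level 11: 8
Level 12: 4
Level 13: 2
Level 14: 1

The root is level 0 and the size-1 base case is level 14 (the tree spans levels 0 through 14, i.e. 15 levels counting the root), so the depth is the number of divisions: log_2(16384) = 14

The recursion tree depth is log_2(16384) = 14. At each level, the problem size is divided by 2, so it takes 14 divisions to reduce to a base case of size 1. The algorithm makes 2 recursive calls at each level.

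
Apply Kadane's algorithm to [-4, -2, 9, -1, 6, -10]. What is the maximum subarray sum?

Using Kadane's algorithm on [-4, -2, 9, -1, 6, -10]:

Scanning through the array:
Position 1 (value -2): max_ending_here = -2, max_so_far = -2
Position 2 (value 9): max_ending_here = 9, max_so_far = 9
Position 3 (value -1): max_ending_here = 8, max_so_far = 9
Position 4 (value 6): max_ending_here = 14, max_so_far = 14
Position 5 (value -10): max_ending_here = 4, max_so_far = 14

Maximum subarray: [9, -1, 6]
Maximum sum: 14

The maximum subarray is [9, -1, 6] with sum 14. This subarray runs from index 2 to index 4.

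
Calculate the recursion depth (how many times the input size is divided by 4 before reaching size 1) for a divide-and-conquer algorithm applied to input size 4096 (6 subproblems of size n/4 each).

For divide and conquer with division factor 4:

Problem sizes at each level:
Level 0: 4096
Level 1: 1024
Level 2: 256
Level 3: 64
Level 4: 16
Level 5: 4
Level 6: 1

The root is level 0 and the size-1 base case is level 6 (the tree spans levels 0 through 6, i.e. 7 levels counting the root), so the depth is the number of divisions: log_4(4096) = 6

The recursion tree depth is log_4(4096) = 6. At each level, the problem size is divided by 4, so it takes 6 divisions to reduce to a base case of size 1. The algorithm makes 6 recursive calls at each level.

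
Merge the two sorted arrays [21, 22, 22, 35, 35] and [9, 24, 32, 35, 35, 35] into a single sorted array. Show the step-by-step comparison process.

Merging process:

Compare 21 vs 9: take 9 from right. Merged: [9]
Compare 21 vs 24: take 21 from left. Merged: [9, 21]
Compare 22 vs 24: take 22 from left. Merged: [9, 21, 22]
Compare 22 vs 24: take 22 from left. Merged: [9, 21, 22, 22]
Compare 35 vs 24: take 24 from right. Merged: [9, 21, 22, 22, 24]
Compare 35 vs 32: take 32 from right. Merged: [9, 21, 22, 22, 24, 32]
Compare 35 vs 35: take 35 from left. Merged: [9, 21, 22, 22, 24, 32, 35]
Compare 35 vs 35: take 35 from left. Merged: [9, 21, 22, 22, 24, 32, 35, 35]
Append remaining from right: [35, 35, 35]. Merged: [9, 21, 22, 22, 24, 32, 35, 35, 35, 35, 35]

Final merged array: [9, 21, 22, 22, 24, 32, 35, 35, 35, 35, 35]
Total comparisons: 8

The merged array is [9, 21, 22, 22, 24, 32, 35, 35, 35, 35, 35], requiring 8 comparisons. The merge step runs in O(n) time where n is the total number of elements.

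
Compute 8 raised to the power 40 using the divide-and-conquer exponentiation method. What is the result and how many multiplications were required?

Computing 8^40 by squaring (build up from 8^1; each line after the first costs one multiplication):

8^1 = 8
8^2 = (8^1)^2 = 8^2 = 64
8^4 = (8^2)^2 = 64^2 = 4096
8^5 = 8 * 8^4 = 8 * 4096 = 32768
8^10 = (8^5)^2 = 32768^2 = 1073741824
8^20 = (8^10)^2 = 1073741824^2 = 1152921504606846976
8^40 = (8^20)^2 = 1152921504606846976^2 = 1329227995784915872903807060280344576

Result: 1329227995784915872903807060280344576
Multiplications needed: 6 (6 lines after 8^1)

8^40 = 1329227995784915872903807060280344576. Using exponentiation by squaring, this requires 6 multiplications. The key idea: if the exponent is even, square the half-power; if odd, multiply by the base once.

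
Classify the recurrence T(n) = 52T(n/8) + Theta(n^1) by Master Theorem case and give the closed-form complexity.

Master Theorem for T(n) = 52T(n/8) + O(n^1):

a = 52, b = 8, c = 1
log_b(a) = log_8(52) = 1.9001

Case 1: c = 1 < log_8(52) = 1.9001
T(n) = O(n^(log_8 52))

For T(n) = 52T(n/8) + O(n^1): log_8(52) = 1.9001. This is Case 1 of the Master Theorem (c < log_b(a), work dominated by leaves), giving O(n^(log_8 52)).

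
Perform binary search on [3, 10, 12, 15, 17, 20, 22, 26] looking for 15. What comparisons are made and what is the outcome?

Binary search for 15 in [3, 10, 12, 15, 17, 20, 22, 26]:

lo=0, hi=7, mid=3, arr[mid]=15 -> Found target at index 3!

Binary search finds 15 at index 3 after 1 comparisons. The search repeatedly halves the search space by comparing with the middle element.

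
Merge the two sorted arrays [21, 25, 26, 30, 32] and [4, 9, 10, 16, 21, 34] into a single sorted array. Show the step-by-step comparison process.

Merging process:

Compare 21 vs 4: take 4 from right. Merged: [4]
Compare 21 vs 9: take 9 from right. Merged: [4, 9]
Compare 21 vs 10: take 10 from right. Merged: [4, 9, 10]
Compare 21 vs 16: take 16 from right. Merged: [4, 9, 10, 16]
Compare 21 vs 21: take 21 from left. Merged: [4, 9, 10, 16, 21]
Compare 25 vs 21: take 21 from right. Merged: [4, 9, 10, 16, 21, 21]
Compare 25 vs 34: take 25 from left. Merged: [4, 9, 10, 16, 21, 21, 25]
Compare 26 vs 34: take 26 from left. Merged: [4, 9, 10, 16, 21, 21, 25, 26]
Compare 30 vs 34: take 30 from left. Merged: [4, 9, 10, 16, 21, 21, 25, 26, 30]
Compare 32 vs 34: take 32 from left. Merged: [4, 9, 10, 16, 21, 21, 25, 26, 30, 32]
Append remaining from right: [34]. Merged: [4, 9, 10, 16, 21, 21, 25, 26, 30, 32, 34]

Final merged array: [4, 9, 10, 16, 21, 21, 25, 26, 30, 32, 34]
Total comparisons: 10

The merged array is [4, 9, 10, 16, 21, 21, 25, 26, 30, 32, 34], requiring 10 comparisons. The merge step runs in O(n) time where n is the total number of elements.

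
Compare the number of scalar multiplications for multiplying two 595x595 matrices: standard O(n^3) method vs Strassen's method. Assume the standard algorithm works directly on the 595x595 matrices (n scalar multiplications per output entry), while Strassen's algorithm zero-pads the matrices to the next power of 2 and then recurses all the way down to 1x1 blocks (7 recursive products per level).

Matrix multiplication for 595x595 matrices:

Strassen's algorithm requires power-of-2 dimensions. Pad 595x595 to 1024x1024 (next power of 2).

Standard algorithm: 595^3 = 210644875 multiplications
Strassen's algorithm: 7^(log2(1024)) = 7^10 = 282475249 multiplications
Difference: 210644875 - 282475249 = -71830374 (Strassen uses MORE here due to padding overhead — for small or just-over-power-of-2 n, padding can outweigh the per-level savings)

Standard: 210644875 multiplications (595^3). Strassen: 282475249 multiplications (7^10, after padding to 1024x1024). Strassen reduces 8 recursive multiplications to 7 at each level.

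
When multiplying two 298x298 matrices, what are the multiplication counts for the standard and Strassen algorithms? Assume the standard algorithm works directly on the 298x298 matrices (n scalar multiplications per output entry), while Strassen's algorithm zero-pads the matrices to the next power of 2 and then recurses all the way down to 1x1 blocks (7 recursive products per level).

Matrix multiplication for 298x298 matrices:

Strassen's algorithm requires power-of-2 dimensions. Pad 298x298 to 512x512 (next power of 2).

Standard algorithm: 298^3 = 26463592 multiplications
Strassen's algorithm: 7^(log2(512)) = 7^9 = 40353607 multiplications
Difference: 26463592 - 40353607 = -13890015 (Strassen uses MORE here due to padding overhead — for small or just-over-power-of-2 n, padding can outweigh the per-level savings)

Standard: 26463592 multiplications (298^3). Strassen: 40353607 multiplications (7^9, after padding to 512x512). Strassen reduces 8 recursive multiplications to 7 at each level.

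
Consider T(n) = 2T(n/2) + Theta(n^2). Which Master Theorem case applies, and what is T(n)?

Master Theorem for T(n) = 2T(n/2) + O(n^2):

a = 2, b = 2, c = 2
log_b(a) = log_2(2) = 1.0000

Case 3: c = 2 > log_2(2) = 1.0000
T(n) = O(n^2) = O(n^2)

For T(n) = 2T(n/2) + O(n^2): log_2(2) = 1.0000. This is Case 3 of the Master Theorem (c > log_b(a), work dominated by root), giving O(n^2).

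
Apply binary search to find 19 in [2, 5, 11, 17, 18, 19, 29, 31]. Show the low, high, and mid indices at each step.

Binary search for 19 in [2, 5, 11, 17, 18, 19, 29, 31]:

lo=0, hi=7, mid=3, arr[mid]=17 -> 17 < 19, search right half
lo=4, hi=7, mid=5, arr[mid]=19 -> Found target at index 5!

Binary search finds 19 at index 5 after 2 comparisons. The search repeatedly halves the search space by comparing with the middle element.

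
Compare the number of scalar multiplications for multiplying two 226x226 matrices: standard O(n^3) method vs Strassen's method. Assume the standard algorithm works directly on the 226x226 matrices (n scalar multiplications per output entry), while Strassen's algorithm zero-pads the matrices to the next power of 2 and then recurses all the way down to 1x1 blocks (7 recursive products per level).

Matrix multiplication for 226x226 matrices:

Strassen's algorithm requires power-of-2 dimensions. Pad 226x226 to 256x256 (next power of 2).

Standard algorithm: 226^3 = 11543176 multiplications
Strassen's algorithm: 7^(log2(256)) = 7^8 = 5764801 multiplications
Savings: 11543176 - 5764801 = 5778375 multiplications

Standard: 11543176 multiplications (226^3). Strassen: 5764801 multiplications (7^8, after padding to 256x256). Strassen reduces 8 recursive multiplications to 7 at each level.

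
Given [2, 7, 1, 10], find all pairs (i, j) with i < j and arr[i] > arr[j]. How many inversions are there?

Finding inversions in [2, 7, 1, 10]:

(0, 2): arr[0]=2 > arr[2]=1
(1, 2): arr[1]=7 > arr[2]=1

Total inversions: 2

The array has 2 inversion(s): (0,2), (1,2). Each pair (i,j) satisfies i < j and arr[i] > arr[j].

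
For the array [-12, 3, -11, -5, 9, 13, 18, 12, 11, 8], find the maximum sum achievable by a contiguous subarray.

Using Kadane's algorithm on [-12, 3, -11, -5, 9, 13, 18, 12, 11, 8]:

Scanning through the array:
Position 1 (value 3): max_ending_here = 3, max_so_far = 3
Position 2 (value -11): max_ending_here = -8, max_so_far = 3
Position 3 (value -5): max_ending_here = -5, max_so_far = 3
Position 4 (value 9): max_ending_here = 9, max_so_far = 9
Position 5 (value 13): max_ending_here = 22, max_so_far = 22
Position 6 (value 18): max_ending_here = 40, max_so_far = 40
Position 7 (value 12): max_ending_here = 52, max_so_far = 52
Position 8 (value 11): max_ending_here = 63, max_so_far = 63
Position 9 (value 8): max_ending_here = 71, max_so_far = 71

Maximum subarray: [9, 13, 18, 12, 11, 8]
Maximum sum: 71

The maximum subarray is [9, 13, 18, 12, 11, 8] with sum 71. This subarray runs from index 4 to index 9.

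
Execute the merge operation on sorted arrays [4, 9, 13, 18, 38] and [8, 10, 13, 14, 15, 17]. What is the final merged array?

Merging process:

Compare 4 vs 8: take 4 from left. Merged: [4]
Compare 9 vs 8: take 8 from right. Merged: [4, 8]
Compare 9 vs 10: take 9 from left. Merged: [4, 8, 9]
Compare 13 vs 10: take 10 from right. Merged: [4, 8, 9, 10]
Compare 13 vs 13: take 13 from left. Merged: [4, 8, 9, 10, 13]
Compare 18 vs 13: take 13 from right. Merged: [4, 8, 9, 10, 13, 13]
Compare 18 vs 14: take 14 from right. Merged: [4, 8, 9, 10, 13, 13, 14]
Compare 18 vs 15: take 15 from right. Merged: [4, 8, 9, 10, 13, 13, 14, 15]
Compare 18 vs 17: take 17 from right. Merged: [4, 8, 9, 10, 13, 13, 14, 15, 17]
Append remaining from left: [18, 38]. Merged: [4, 8, 9, 10, 13, 13, 14, 15, 17, 18, 38]

Final merged array: [4, 8, 9, 10, 13, 13, 14, 15, 17, 18, 38]
Total comparisons: 9

The merged array is [4, 8, 9, 10, 13, 13, 14, 15, 17, 18, 38], requiring 9 comparisons. The merge step runs in O(n) time where n is the total number of elements.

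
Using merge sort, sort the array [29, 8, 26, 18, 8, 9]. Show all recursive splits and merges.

Merge sort trace:

Split: [29, 8, 26, 18, 8, 9] -> [29, 8, 26] and [18, 8, 9]
  Split: [29, 8, 26] -> [29] and [8, 26]
    Split: [8, 26] -> [8] and [26]
    Merge: [8] + [26] -> [8, 26]
  Merge: [29] + [8, 26] -> [8, 26, 29]
  Split: [18, 8, 9] -> [18] and [8, 9]
    Split: [8, 9] -> [8] and [9]
    Merge: [8] + [9] -> [8, 9]
  Merge: [18] + [8, 9] -> [8, 9, 18]
Merge: [8, 26, 29] + [8, 9, 18] -> [8, 8, 9, 18, 26, 29]

Final sorted array: [8, 8, 9, 18, 26, 29]

The merge sort proceeds by recursively splitting the array and merging sorted halves.
After all merges, the sorted array is [8, 8, 9, 18, 26, 29].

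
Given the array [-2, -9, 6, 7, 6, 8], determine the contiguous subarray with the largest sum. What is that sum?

Using Kadane's algorithm on [-2, -9, 6, 7, 6, 8]:

Scanning through the array:
Position 1 (value -9): max_ending_here = -9, max_so_far = -2
Position 2 (value 6): max_ending_here = 6, max_so_far = 6
Position 3 (value 7): max_ending_here = 13, max_so_far = 13
Position 4 (value 6): max_ending_here = 19, max_so_far = 19
Position 5 (value 8): max_ending_here = 27, max_so_far = 27

Maximum subarray: [6, 7, 6, 8]
Maximum sum: 27

The maximum subarray is [6, 7, 6, 8] with sum 27. This subarray runs from index 2 to index 5.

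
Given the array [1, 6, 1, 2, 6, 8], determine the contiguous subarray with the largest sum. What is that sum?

Using Kadane's algorithm on [1, 6, 1, 2, 6, 8]:

Scanning through the array:
Position 1 (value 6): max_ending_here = 7, max_so_far = 7
Position 2 (value 1): max_ending_here = 8, max_so_far = 8
Position 3 (value 2): max_ending_here = 10, max_so_far = 10
Position 4 (value 6): max_ending_here = 16, max_so_far = 16
Position 5 (value 8): max_ending_here = 24, max_so_far = 24

Maximum subarray: [1, 6, 1, 2, 6, 8]
Maximum sum: 24

The maximum subarray is [1, 6, 1, 2, 6, 8] with sum 24. This subarray runs from index 0 to index 5.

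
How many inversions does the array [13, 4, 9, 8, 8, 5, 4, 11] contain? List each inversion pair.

Finding inversions in [13, 4, 9, 8, 8, 5, 4, 11]:

(0, 1): arr[0]=13 > arr[1]=4
(0, 2): arr[0]=13 > arr[2]=9
(0, 3): arr[0]=13 > arr[3]=8
(0, 4): arr[0]=13 > arr[4]=8
(0, 5): arr[0]=13 > arr[5]=5
(0, 6): arr[0]=13 > arr[6]=4
(0, 7): arr[0]=13 > arr[7]=11
(2, 3): arr[2]=9 > arr[3]=8
(2, 4): arr[2]=9 > arr[4]=8
(2, 5): arr[2]=9 > arr[5]=5
(2, 6): arr[2]=9 > arr[6]=4
(3, 5): arr[3]=8 > arr[5]=5
(3, 6): arr[3]=8 > arr[6]=4
(4, 5): arr[4]=8 > arr[5]=5
(4, 6): arr[4]=8 > arr[6]=4
(5, 6): arr[5]=5 > arr[6]=4

Total inversions: 16

The array has 16 inversion(s): (0,1), (0,2), (0,3), (0,4), (0,5), (0,6), (0,7), (2,3), (2,4), (2,5), (2,6), (3,5), (3,6), (4,5), (4,6), (5,6). Each pair (i,j) satisfies i < j and arr[i] > arr[j].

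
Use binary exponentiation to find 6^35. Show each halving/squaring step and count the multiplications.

Computing 6^35 by squaring (build up from 6^1; each line after the first costs one multiplication):

6^1 = 6
6^2 = (6^1)^2 = 6^2 = 36
6^4 = (6^2)^2 = 36^2 = 1296
6^8 = (6^4)^2 = 1296^2 = 1679616
6^16 = (6^8)^2 = 1679616^2 = 2821109907456
6^17 = 6 * 6^16 = 6 * 2821109907456 = 16926659444736
6^34 = (6^17)^2 = 16926659444736^2 = 286511799958070431838109696
6^35 = 6 * 6^34 = 6 * 286511799958070431838109696 = 1719070799748422591028658176

Result: 1719070799748422591028658176
Multiplications needed: 7 (7 lines after 6^1)

6^35 = 1719070799748422591028658176. Using exponentiation by squaring, this requires 7 multiplications. The key idea: if the exponent is even, square the half-power; if odd, multiply by the base once.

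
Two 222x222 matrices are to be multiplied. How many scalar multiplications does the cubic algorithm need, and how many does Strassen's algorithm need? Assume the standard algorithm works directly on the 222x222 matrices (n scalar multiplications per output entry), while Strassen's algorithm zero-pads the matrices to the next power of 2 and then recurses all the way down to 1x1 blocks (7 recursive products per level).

Matrix multiplication for 222x222 matrices:

Strassen's algorithm requires power-of-2 dimensions. Pad 222x222 to 256x256 (next power of 2).

Standard algorithm: 222^3 = 10941048 multiplications
Strassen's algorithm: 7^(log2(256)) = 7^8 = 5764801 multiplications
Savings: 10941048 - 5764801 = 5176247 multiplications

Standard: 10941048 multiplications (222^3). Strassen: 5764801 multiplications (7^8, after padding to 256x256). Strassen reduces 8 recursive multiplications to 7 at each level.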